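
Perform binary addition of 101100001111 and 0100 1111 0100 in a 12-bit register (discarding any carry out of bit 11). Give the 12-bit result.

000000000011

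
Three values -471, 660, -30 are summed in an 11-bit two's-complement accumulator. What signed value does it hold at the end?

-471 + 660 = 189 (00010111101)
189 + (-30) = 159 (00010011111)

159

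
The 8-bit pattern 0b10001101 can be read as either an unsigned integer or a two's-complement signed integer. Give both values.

unsigned = 141, signed = -115

Unsigned: 10001101 = 141.
Signed: MSB=1 → 141 − 256 = -115.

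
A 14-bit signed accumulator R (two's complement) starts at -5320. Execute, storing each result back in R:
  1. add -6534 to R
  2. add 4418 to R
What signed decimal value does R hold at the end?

Start: R = -5320 = 10101100111000.
R = -5320 + (-6534) = -11854; wraps to 4530 = 01000110110010
R = 4530 + 4418 = 8948; wraps to -7436 = 10001011110100

-7436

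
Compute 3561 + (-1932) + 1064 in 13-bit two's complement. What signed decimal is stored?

3561 + (-1932) = 1629 (0011001011101)
1629 + 1064 = 2693 (0101010000101)

2693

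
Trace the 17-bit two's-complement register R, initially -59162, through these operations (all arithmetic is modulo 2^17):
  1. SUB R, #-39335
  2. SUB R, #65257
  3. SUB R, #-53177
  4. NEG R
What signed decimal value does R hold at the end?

31907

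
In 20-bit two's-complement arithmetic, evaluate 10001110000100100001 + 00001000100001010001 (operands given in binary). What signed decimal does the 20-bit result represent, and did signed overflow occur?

-431758; no overflow

10001110000100100001 = -466655 (signed)
00001000100001010001 = 34897 (signed)
  10001110000100100001
+ 00001000100001010001
= 10010110100101110010
Result 10010110100101110010: MSB = 1 → 616818 − 1048576 = -431758.
Addends have opposite signs, so signed overflow cannot occur.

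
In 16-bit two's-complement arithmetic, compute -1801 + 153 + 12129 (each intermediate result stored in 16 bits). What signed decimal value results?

10481

-1801 + 153 = -1648 (1111100110010000)
-1648 + 12129 = 10481 (0010100011110001)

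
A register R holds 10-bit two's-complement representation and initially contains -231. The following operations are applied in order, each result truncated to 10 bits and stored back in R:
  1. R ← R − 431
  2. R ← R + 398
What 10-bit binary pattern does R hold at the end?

Start: R = -231 = 1100011001.
R = -231 − 431 = -662; wraps to 362 = 0101101010
R = 362 + 398 = 760; wraps to -264 = 1011111000

1011111000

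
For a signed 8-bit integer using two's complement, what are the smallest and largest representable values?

Minimum: −2^7 = -128.
Maximum: 2^7 − 1 = 127.

min = -128, max = 127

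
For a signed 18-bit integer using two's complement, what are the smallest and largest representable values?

min = -131072, max = 131071

Minimum: −2^17 = -131072.
Maximum: 2^17 − 1 = 131071.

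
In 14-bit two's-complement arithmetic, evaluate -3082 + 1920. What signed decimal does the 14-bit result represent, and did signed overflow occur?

-3082 → 11001111110110
1920 → 00011110000000
  11001111110110
+ 00011110000000
= 11101101110110
Result 11101101110110: MSB = 1 → 15222 − 16384 = -1162.
Addends have opposite signs, so signed overflow cannot occur.

-1162; no overflow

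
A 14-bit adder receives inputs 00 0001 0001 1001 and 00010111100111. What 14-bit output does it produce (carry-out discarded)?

00011100000000

  00000100011001
+ 00010111100111
= 00011100000000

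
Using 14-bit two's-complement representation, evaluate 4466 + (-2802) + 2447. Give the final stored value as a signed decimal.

4111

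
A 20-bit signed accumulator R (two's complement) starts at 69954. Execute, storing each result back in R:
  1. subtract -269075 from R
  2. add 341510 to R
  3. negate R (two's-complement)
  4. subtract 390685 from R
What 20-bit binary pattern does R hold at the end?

Start: R = 69954 = 00010001000101000010.
R = 69954 − (-269075) = 339029 = 01010010110001010101
R = 339029 + 341510 = 680539; wraps to -368037 = 10100110001001011011
R = −(-368037) = 368037 = 01011001110110100101
R = 368037 − 390685 = -22648 = 11111010011110001000

11111010011110001000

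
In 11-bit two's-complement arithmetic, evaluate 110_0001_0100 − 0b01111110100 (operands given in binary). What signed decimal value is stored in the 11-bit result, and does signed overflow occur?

110_0001_0100 → 11000010100 = -492 (signed)
0b01111110100 → 01111110100 = 1012 (signed)
Subtract via negate-and-add: invert 01111110100 + 1 = 10000001100 (i.e. -1012).
  11000010100
+ 10000001100
= 01000100000  (discard carry-out 1)
Result 01000100000: MSB = 0 → value 544.
Both addends (after negating the subtrahend) are negative but the stored result is non-negative: signed overflow. The true value -492 − 1012 = -1504 lies outside [-1024, 1023].

544; overflow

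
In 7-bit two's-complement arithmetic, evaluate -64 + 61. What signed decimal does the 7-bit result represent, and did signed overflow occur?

-3; no overflow

-64 → 1000000
61 → 0111101
  1000000
+ 0111101
= 1111101
Result 1111101: MSB = 1 → 125 − 128 = -3.
Addends have opposite signs, so signed overflow cannot occur.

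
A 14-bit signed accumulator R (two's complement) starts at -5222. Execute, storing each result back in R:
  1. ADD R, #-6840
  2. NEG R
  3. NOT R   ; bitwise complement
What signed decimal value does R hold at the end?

Start: R = -5222 = 10101110011010.
R = -5222 + (-6840) = -12062; wraps to 4322 = 01000011100010
R = −(4322) = -4322 = 10111100011110
R = NOT 10111100011110 = 01000011100001 = 4321

4321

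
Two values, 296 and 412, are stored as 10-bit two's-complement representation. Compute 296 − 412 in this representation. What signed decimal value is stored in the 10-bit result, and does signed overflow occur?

-116; no overflow

296 → 0100101000
412 → 0110011100
Subtract via negate-and-add: invert 0110011100 + 1 = 1001100100 (i.e. -412).
  0100101000
+ 1001100100
= 1110001100
Result 1110001100: MSB = 1 → 908 − 1024 = -116.
Addends (after negating the subtrahend) have opposite signs, so signed overflow cannot occur.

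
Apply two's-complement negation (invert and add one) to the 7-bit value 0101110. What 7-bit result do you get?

Invert: 1010001. Add 1: 1010010.
Check: 0101110 = 46, 1010010 = -46.

1010010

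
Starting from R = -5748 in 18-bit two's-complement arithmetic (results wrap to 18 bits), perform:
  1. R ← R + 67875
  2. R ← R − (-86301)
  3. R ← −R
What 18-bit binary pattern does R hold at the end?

Start: R = -5748 = 111110100110001100.
R = -5748 + 67875 = 62127 = 001111001010101111
R = 62127 − (-86301) = 148428; wraps to -113716 = 100100001111001100
R = −(-113716) = 113716 = 011011110000110100

011011110000110100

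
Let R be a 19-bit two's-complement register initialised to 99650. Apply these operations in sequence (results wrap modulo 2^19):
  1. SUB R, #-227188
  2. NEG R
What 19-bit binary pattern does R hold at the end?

0110000001101001010

Start: R = 99650 = 0011000010101000010.
R = 99650 − (-227188) = 326838; wraps to -197450 = 1001111110010110110
R = −(-197450) = 197450 = 0110000001101001010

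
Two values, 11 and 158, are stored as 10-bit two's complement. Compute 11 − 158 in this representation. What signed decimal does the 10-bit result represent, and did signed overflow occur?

-147; no overflow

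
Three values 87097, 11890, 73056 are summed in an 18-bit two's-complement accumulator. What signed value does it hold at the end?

87097 + 11890 = 98987 (011000001010101011)
98987 + 73056 = 172043 → wraps to -90101 (101010000000001011)

-90101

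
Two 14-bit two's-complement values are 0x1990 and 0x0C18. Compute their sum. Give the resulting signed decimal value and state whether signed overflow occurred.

-6744; overflow

0x1990 = 01100110010000 = 6544 (signed)
0x0C18 = 00110000011000 = 3096 (signed)
  01100110010000
+ 00110000011000
= 10010110101000
Result 10010110101000: MSB = 1 → 9640 − 16384 = -6744.
Both addends are non-negative but the stored result is negative: signed overflow. The true value 6544 + 3096 = 9640 lies outside [-8192, 8191].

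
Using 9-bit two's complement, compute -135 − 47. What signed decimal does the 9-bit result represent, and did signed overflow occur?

-135 → 101111001
47 → 000101111
Subtract via negate-and-add: invert 000101111 + 1 = 111010001 (i.e. -47).
  101111001
+ 111010001
= 101001010  (discard carry-out 1)
Result 101001010: MSB = 1 → 330 − 512 = -182.
Both addends (after negating the subtrahend) are negative and so is the stored result: no signed overflow.

-182; no overflow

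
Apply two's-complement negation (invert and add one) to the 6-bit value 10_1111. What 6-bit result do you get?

Invert: 010000. Add 1: 010001.
Check: 101111 = -17, 010001 = 17.

010001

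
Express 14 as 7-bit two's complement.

14 is non-negative, so write it directly in 7 bits: 0001110.

0001110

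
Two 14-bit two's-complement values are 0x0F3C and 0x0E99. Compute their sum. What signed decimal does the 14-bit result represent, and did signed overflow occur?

7637; no overflow

0x0F3C = 00111100111100 = 3900 (signed)
0x0E99 = 00111010011001 = 3737 (signed)
  00111100111100
+ 00111010011001
= 01110111010101
Result 01110111010101: MSB = 0 → value 7637.
Both addends are non-negative and so is the stored result: no signed overflow.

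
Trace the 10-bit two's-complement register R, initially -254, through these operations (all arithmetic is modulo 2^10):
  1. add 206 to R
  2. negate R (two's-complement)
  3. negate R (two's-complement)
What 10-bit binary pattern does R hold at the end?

Start: R = -254 = 1100000010.
R = -254 + 206 = -48 = 1111010000
R = −(-48) = 48 = 0000110000
R = −(48) = -48 = 1111010000

1111010000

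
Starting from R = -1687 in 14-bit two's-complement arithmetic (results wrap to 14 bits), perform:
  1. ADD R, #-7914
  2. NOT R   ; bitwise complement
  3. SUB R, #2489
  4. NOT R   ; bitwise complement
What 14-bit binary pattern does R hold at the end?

Start: R = -1687 = 11100101101001.
R = -1687 + (-7914) = -9601; wraps to 6783 = 01101001111111
R = NOT 01101001111111 = 10010110000000 = -6784
R = -6784 − 2489 = -9273; wraps to 7111 = 01101111000111
R = NOT 01101111000111 = 10010000111000 = -7112

10010000111000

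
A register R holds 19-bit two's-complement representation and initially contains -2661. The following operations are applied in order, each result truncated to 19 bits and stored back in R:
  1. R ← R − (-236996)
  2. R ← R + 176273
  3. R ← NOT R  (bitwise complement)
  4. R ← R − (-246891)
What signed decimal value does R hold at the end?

Start: R = -2661 = 1111111010110011011.
R = -2661 − (-236996) = 234335 = 0111001001101011111
R = 234335 + 176273 = 410608; wraps to -113680 = 1100100001111110000
R = NOT 1100100001111110000 = 0011011110000001111 = 113679
R = 113679 − (-246891) = 360570; wraps to -163718 = 1011000000001111010

-163718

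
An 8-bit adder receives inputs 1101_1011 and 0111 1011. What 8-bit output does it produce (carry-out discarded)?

  11011011
+ 01111011
= 01010110  (discard carry-out 1)

01010110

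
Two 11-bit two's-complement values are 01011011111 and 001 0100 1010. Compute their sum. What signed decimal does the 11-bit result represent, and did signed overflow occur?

-983; overflow

01011011111 = 735 (signed)
001 0100 1010 → 00101001010 = 330 (signed)
  01011011111
+ 00101001010
= 10000101001
Result 10000101001: MSB = 1 → 1065 − 2048 = -983.
Both addends are non-negative but the stored result is negative: signed overflow. The true value 735 + 330 = 1065 lies outside [-1024, 1023].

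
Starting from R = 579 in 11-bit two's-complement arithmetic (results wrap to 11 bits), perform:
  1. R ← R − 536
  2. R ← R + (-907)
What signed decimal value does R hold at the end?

-864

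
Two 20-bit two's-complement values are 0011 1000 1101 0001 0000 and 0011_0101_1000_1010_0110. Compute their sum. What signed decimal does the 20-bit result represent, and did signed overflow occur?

452022; no overflow

0011 1000 1101 0001 0000 → 00111000110100010000 = 232720 (signed)
0011_0101_1000_1010_0110 → 00110101100010100110 = 219302 (signed)
  00111000110100010000
+ 00110101100010100110
= 01101110010110110110
Result 01101110010110110110: MSB = 0 → value 452022.
Both addends are non-negative and so is the stored result: no signed overflow.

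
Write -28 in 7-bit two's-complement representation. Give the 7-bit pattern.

1100100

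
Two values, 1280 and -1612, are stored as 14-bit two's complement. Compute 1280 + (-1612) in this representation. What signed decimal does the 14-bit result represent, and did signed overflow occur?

1280 → 00010100000000
-1612 → 11100110110100
  00010100000000
+ 11100110110100
= 11111010110100
Result 11111010110100: MSB = 1 → 16052 − 16384 = -332.
Addends have opposite signs, so signed overflow cannot occur.

-332; no overflow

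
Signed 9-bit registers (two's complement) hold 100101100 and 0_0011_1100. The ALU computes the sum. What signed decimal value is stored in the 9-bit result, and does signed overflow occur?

-152; no overflow

100101100 = -212 (signed)
0_0011_1100 → 000111100 = 60 (signed)
  100101100
+ 000111100
= 101101000
Result 101101000: MSB = 1 → 360 − 512 = -152.
Addends have opposite signs, so signed overflow cannot occur.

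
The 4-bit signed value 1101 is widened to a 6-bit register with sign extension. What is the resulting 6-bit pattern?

MSB of 1101 is 1; replicate it into the new high bits.
11|1101 → 111101 (still -3).

111101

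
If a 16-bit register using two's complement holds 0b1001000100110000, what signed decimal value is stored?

MSB is 1, so the value is negative.
Invert: 0110111011001111. Add 1: 0110111011010000 = 28368. So the value is −28368.

-28368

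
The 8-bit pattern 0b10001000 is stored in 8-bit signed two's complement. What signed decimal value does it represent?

MSB is 1, so the value is negative.
Unsigned reading: 136. Subtract 2^8 = 256: 136 − 256 = -120.

-120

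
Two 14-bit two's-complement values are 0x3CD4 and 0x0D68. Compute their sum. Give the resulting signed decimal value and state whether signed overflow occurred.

2620; no overflow

0x3CD4 = 11110011010100 = -812 (signed)
0x0D68 = 00110101101000 = 3432 (signed)
  11110011010100
+ 00110101101000
= 00101000111100  (discard carry-out 1)
Result 00101000111100: MSB = 0 → value 2620.
Addends have opposite signs, so signed overflow cannot occur.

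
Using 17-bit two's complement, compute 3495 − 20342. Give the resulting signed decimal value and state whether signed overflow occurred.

3495 → 00000110110100111
20342 → 00100111101110110
Subtract via negate-and-add: invert 00100111101110110 + 1 = 11011000010001010 (i.e. -20342).
  00000110110100111
+ 11011000010001010
= 11011111000110001
Result 11011111000110001: MSB = 1 → 114225 − 131072 = -16847.
Addends (after negating the subtrahend) have opposite signs, so signed overflow cannot occur.

-16847; no overflow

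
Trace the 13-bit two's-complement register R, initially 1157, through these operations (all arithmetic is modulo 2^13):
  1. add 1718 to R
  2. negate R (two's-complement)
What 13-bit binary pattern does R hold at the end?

1010011000101

Start: R = 1157 = 0010010000101.
R = 1157 + 1718 = 2875 = 0101100111011
R = −(2875) = -2875 = 1010011000101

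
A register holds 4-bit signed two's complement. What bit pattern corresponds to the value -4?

1100

|-4| = 4 = 0100 in 4 bits.
Invert the bits: 1011. Add 1: 1100.
Check: 1100 reads as 12 − 16 = -4.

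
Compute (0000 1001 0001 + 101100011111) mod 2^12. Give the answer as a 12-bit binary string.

101110110000

  000010010001
+ 101100011111
= 101110110000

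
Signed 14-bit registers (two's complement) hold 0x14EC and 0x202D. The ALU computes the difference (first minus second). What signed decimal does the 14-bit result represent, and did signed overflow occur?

-2881; overflow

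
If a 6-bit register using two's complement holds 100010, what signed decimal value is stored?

MSB is 1, so the value is negative.
Unsigned reading: 34. Subtract 2^6 = 64: 34 − 64 = -30.

-30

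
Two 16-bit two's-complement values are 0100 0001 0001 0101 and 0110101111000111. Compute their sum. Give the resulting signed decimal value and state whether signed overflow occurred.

-21284; overflow

0100 0001 0001 0101 → 0100000100010101 = 16661 (signed)
0110101111000111 = 27591 (signed)
  0100000100010101
+ 0110101111000111
= 1010110011011100
Result 1010110011011100: MSB = 1 → 44252 − 65536 = -21284.
Both addends are non-negative but the stored result is negative: signed overflow. The true value 16661 + 27591 = 44252 lies outside [-32768, 32767].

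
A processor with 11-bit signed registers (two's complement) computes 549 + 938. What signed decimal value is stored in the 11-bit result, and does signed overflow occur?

-561; overflow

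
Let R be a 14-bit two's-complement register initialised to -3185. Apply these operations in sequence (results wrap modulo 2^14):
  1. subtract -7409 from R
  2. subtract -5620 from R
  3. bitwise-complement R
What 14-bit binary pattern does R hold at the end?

01100110001011

Start: R = -3185 = 11001110001111.
R = -3185 − (-7409) = 4224 = 01000010000000
R = 4224 − (-5620) = 9844; wraps to -6540 = 10011001110100
R = NOT 10011001110100 = 01100110001011 = 6539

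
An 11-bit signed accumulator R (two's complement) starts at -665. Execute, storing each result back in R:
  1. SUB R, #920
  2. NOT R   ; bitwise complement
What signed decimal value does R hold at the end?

-464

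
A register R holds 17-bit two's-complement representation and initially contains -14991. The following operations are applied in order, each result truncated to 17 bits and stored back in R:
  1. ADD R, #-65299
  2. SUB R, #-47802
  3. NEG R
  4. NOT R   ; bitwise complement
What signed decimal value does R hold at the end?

-32489

Start: R = -14991 = 11100010101110001.
R = -14991 + (-65299) = -80290; wraps to 50782 = 01100011001011110
R = 50782 − (-47802) = 98584; wraps to -32488 = 11000000100011000
R = −(-32488) = 32488 = 00111111011101000
R = NOT 00111111011101000 = 11000000100010111 = -32489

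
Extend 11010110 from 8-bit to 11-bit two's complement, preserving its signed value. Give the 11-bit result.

11111010110

MSB of 11010110 is 1; replicate it into the new high bits.
111|11010110 → 11111010110 (still -42).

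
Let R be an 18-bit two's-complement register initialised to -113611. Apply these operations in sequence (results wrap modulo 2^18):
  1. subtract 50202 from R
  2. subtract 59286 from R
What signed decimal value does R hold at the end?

39045

Start: R = -113611 = 100100010000110101.
R = -113611 − 50202 = -163813; wraps to 98331 = 011000000000011011
R = 98331 − 59286 = 39045 = 001001100010000101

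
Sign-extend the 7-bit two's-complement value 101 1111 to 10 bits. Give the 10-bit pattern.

1111011111

MSB of 1011111 is 1; replicate it into the new high bits.
111|1011111 → 1111011111 (still -33).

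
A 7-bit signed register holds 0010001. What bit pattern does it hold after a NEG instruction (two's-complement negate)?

Invert: 1101110. Add 1: 1101111.

1101111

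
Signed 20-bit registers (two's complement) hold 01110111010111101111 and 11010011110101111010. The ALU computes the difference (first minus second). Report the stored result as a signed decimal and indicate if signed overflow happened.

-378763; overflow

01110111010111101111 = 488943 (signed)
11010011110101111010 = -180870 (signed)
Subtract via negate-and-add: invert 11010011110101111010 + 1 = 00101100001010000110 (i.e. 180870).
  01110111010111101111
+ 00101100001010000110
= 10100011100001110101
Result 10100011100001110101: MSB = 1 → 669813 − 1048576 = -378763.
Both addends (after negating the subtrahend) are non-negative but the stored result is negative: signed overflow. The true value 488943 − (-180870) = 669813 lies outside [-524288, 524287].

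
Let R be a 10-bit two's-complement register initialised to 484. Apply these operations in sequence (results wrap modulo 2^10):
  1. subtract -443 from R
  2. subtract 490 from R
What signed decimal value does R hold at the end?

Start: R = 484 = 0111100100.
R = 484 − (-443) = 927; wraps to -97 = 1110011111
R = -97 − 490 = -587; wraps to 437 = 0110110101

437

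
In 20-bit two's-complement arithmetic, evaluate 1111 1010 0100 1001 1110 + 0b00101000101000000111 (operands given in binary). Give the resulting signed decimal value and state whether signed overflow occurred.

1111 1010 0100 1001 1110 → 11111010010010011110 = -23394 (signed)
0b00101000101000000111 → 00101000101000000111 = 166407 (signed)
  11111010010010011110
+ 00101000101000000111
= 00100010111010100101  (discard carry-out 1)
Result 00100010111010100101: MSB = 0 → value 143013.
Addends have opposite signs, so signed overflow cannot occur.

143013; no overflow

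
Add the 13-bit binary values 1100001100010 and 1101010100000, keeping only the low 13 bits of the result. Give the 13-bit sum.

  1100001100010
+ 1101010100000
= 1001100000010  (discard carry-out 1)

1001100000010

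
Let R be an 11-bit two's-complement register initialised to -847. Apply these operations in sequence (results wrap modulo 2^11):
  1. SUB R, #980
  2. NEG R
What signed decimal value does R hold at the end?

Start: R = -847 = 10010110001.
R = -847 − 980 = -1827; wraps to 221 = 00011011101
R = −(221) = -221 = 11100100011

-221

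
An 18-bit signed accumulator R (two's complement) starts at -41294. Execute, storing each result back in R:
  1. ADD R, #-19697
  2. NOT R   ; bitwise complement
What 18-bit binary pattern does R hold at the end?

Start: R = -41294 = 110101111010110010.
R = -41294 + (-19697) = -60991 = 110001000111000001
R = NOT 110001000111000001 = 001110111000111110 = 60990

001110111000111110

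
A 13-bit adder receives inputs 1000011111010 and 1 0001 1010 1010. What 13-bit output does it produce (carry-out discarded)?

0001010100100

  1000011111010
+ 1000110101010
= 0001010100100  (discard carry-out 1)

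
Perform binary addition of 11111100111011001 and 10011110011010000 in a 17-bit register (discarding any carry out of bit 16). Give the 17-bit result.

  11111100111011001
+ 10011110011010000
= 10011011010101001  (discard carry-out 1)

10011011010101001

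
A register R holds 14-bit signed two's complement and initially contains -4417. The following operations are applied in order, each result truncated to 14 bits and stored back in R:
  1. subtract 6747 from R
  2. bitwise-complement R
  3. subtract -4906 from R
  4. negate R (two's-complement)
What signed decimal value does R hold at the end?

Start: R = -4417 = 10111010111111.
R = -4417 − 6747 = -11164; wraps to 5220 = 01010001100100
R = NOT 01010001100100 = 10101110011011 = -5221
R = -5221 − (-4906) = -315 = 11111011000101
R = −(-315) = 315 = 00000100111011

315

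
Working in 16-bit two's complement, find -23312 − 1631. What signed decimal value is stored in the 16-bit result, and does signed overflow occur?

-23312 → 1010010011110000
1631 → 0000011001011111
Subtract via negate-and-add: invert 0000011001011111 + 1 = 1111100110100001 (i.e. -1631).
  1010010011110000
+ 1111100110100001
= 1001111010010001  (discard carry-out 1)
Result 1001111010010001: MSB = 1 → 40593 − 65536 = -24943.
Both addends (after negating the subtrahend) are negative and so is the stored result: no signed overflow.

-24943; no overflow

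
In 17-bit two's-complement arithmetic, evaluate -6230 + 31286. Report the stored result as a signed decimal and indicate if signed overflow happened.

25056; no overflow

-6230 → 11110011110101010
31286 → 00111101000110110
  11110011110101010
+ 00111101000110110
= 00110000111100000  (discard carry-out 1)
Result 00110000111100000: MSB = 0 → value 25056.
Addends have opposite signs, so signed overflow cannot occur.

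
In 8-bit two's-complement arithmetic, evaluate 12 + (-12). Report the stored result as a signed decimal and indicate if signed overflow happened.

0; no overflow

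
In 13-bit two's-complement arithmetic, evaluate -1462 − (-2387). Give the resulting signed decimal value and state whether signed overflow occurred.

-1462 → 1101001001010
-2387 → 1011010101101
Subtract via negate-and-add: invert 1011010101101 + 1 = 0100101010011 (i.e. 2387).
  1101001001010
+ 0100101010011
= 0001110011101  (discard carry-out 1)
Result 0001110011101: MSB = 0 → value 925.
Addends (after negating the subtrahend) have opposite signs, so signed overflow cannot occur.

925; no overflow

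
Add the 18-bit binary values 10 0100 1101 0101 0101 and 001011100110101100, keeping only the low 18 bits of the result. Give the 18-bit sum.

110000011100000001

  100100110101010101
+ 001011100110101100
= 110000011100000001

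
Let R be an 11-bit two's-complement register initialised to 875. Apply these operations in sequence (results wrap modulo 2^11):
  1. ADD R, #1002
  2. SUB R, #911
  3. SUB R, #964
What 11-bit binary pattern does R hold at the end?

Start: R = 875 = 01101101011.
R = 875 + 1002 = 1877; wraps to -171 = 11101010101
R = -171 − 911 = -1082; wraps to 966 = 01111000110
R = 966 − 964 = 2 = 00000000010

00000000010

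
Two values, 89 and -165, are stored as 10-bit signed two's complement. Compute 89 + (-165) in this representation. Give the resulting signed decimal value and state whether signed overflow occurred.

-76; no overflow

89 → 0001011001
-165 → 1101011011
  0001011001
+ 1101011011
= 1110110100
Result 1110110100: MSB = 1 → 948 − 1024 = -76.
Addends have opposite signs, so signed overflow cannot occur.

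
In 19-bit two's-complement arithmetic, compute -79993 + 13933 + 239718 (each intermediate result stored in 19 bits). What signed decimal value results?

-79993 + 13933 = -66060 (1101111110111110100)
-66060 + 239718 = 173658 (0101010011001011010)

173658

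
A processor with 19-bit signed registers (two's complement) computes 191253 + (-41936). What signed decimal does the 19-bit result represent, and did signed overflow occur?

149317; no overflow

191253 → 0101110101100010101
-41936 → 1110101110000110000
  0101110101100010101
+ 1110101110000110000
= 0100100011101000101  (discard carry-out 1)
Result 0100100011101000101: MSB = 0 → value 149317.
Addends have opposite signs, so signed overflow cannot occur.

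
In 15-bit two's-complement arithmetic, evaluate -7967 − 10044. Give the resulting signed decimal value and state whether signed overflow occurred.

14757; overflow

-7967 → 110000011100001
10044 → 010011100111100
Subtract via negate-and-add: invert 010011100111100 + 1 = 101100011000100 (i.e. -10044).
  110000011100001
+ 101100011000100
= 011100110100101  (discard carry-out 1)
Result 011100110100101: MSB = 0 → value 14757.
Both addends (after negating the subtrahend) are negative but the stored result is non-negative: signed overflow. The true value -7967 − 10044 = -18011 lies outside [-16384, 16383].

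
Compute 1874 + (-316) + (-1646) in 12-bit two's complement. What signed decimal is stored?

1874 + (-316) = 1558 (011000010110)
1558 + (-1646) = -88 (111110101000)

-88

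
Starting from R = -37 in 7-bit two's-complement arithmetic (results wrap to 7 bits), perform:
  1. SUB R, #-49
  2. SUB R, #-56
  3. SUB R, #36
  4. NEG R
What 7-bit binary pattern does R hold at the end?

1100000

Start: R = -37 = 1011011.
R = -37 − (-49) = 12 = 0001100
R = 12 − (-56) = 68; wraps to -60 = 1000100
R = -60 − 36 = -96; wraps to 32 = 0100000
R = −(32) = -32 = 1100000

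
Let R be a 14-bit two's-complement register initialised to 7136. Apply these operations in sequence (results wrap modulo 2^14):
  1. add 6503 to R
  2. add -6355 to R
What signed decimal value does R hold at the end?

7284

Start: R = 7136 = 01101111100000.
R = 7136 + 6503 = 13639; wraps to -2745 = 11010101000111
R = -2745 + (-6355) = -9100; wraps to 7284 = 01110001110100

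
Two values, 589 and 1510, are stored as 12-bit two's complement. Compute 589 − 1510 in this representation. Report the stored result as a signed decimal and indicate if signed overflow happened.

-921; no overflow

589 → 001001001101
1510 → 010111100110
Subtract via negate-and-add: invert 010111100110 + 1 = 101000011010 (i.e. -1510).
  001001001101
+ 101000011010
= 110001100111
Result 110001100111: MSB = 1 → 3175 − 4096 = -921.
Addends (after negating the subtrahend) have opposite signs, so signed overflow cannot occur.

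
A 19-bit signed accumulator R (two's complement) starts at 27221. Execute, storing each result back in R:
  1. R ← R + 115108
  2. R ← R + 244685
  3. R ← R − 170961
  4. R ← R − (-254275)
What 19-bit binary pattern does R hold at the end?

Start: R = 27221 = 0000110101001010101.
R = 27221 + 115108 = 142329 = 0100010101111111001
R = 142329 + 244685 = 387014; wraps to -137274 = 1011110011111000110
R = -137274 − 170961 = -308235; wraps to 216053 = 0110100101111110101
R = 216053 − (-254275) = 470328; wraps to -53960 = 1110010110100111000

1110010110100111000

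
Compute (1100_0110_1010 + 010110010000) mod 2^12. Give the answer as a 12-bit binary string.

000111111010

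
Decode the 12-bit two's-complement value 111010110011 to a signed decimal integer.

-333

MSB is 1, so the value is negative.
Invert: 000101001100. Add 1: 000101001101 = 333. So the value is −333.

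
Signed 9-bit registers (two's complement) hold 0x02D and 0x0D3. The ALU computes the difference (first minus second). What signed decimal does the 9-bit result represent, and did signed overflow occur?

0x02D = 000101101 = 45 (signed)
0x0D3 = 011010011 = 211 (signed)
Subtract via negate-and-add: invert 011010011 + 1 = 100101101 (i.e. -211).
  000101101
+ 100101101
= 101011010
Result 101011010: MSB = 1 → 346 − 512 = -166.
Addends (after negating the subtrahend) have opposite signs, so signed overflow cannot occur.

-166; no overflow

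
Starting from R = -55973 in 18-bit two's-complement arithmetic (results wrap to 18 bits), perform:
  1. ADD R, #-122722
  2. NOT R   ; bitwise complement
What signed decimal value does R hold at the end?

Start: R = -55973 = 110010010101011011.
R = -55973 + (-122722) = -178695; wraps to 83449 = 010100010111111001
R = NOT 010100010111111001 = 101011101000000110 = -83450

-83450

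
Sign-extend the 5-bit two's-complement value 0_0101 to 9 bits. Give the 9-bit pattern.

MSB of 00101 is 0; replicate it into the new high bits.
0000|00101 → 000000101 (still 5).

000000101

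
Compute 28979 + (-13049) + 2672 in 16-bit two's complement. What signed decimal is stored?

28979 + (-13049) = 15930 (0011111000111010)
15930 + 2672 = 18602 (0100100010101010)

18602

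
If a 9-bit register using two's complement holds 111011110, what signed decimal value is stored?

MSB is 1, so the value is negative.
Unsigned reading: 478. Subtract 2^9 = 512: 478 − 512 = -34.

-34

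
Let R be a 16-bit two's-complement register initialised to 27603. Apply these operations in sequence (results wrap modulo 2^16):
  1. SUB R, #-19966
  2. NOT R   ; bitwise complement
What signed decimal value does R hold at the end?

Start: R = 27603 = 0110101111010011.
R = 27603 − (-19966) = 47569; wraps to -17967 = 1011100111010001
R = NOT 1011100111010001 = 0100011000101110 = 17966

17966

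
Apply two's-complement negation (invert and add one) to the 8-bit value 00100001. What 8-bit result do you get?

11011111

Invert: 11011110. Add 1: 11011111.
Check: 00100001 = 33, 11011111 = -33.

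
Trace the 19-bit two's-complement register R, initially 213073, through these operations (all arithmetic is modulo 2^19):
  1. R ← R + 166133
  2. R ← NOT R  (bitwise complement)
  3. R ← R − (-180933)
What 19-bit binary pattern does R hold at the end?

1001111100101111110

Start: R = 213073 = 0110100000001010001.
R = 213073 + 166133 = 379206; wraps to -145082 = 1011100100101000110
R = NOT 1011100100101000110 = 0100011011010111001 = 145081
R = 145081 − (-180933) = 326014; wraps to -198274 = 1001111100101111110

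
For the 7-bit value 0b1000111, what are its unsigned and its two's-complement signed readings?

Unsigned: 1000111 = 71.
Signed: MSB=1 → 71 − 128 = -57.

unsigned = 71, signed = -57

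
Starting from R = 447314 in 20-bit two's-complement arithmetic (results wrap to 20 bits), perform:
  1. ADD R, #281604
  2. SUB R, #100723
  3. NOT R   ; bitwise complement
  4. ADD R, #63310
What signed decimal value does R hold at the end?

Start: R = 447314 = 01101101001101010010.
R = 447314 + 281604 = 728918; wraps to -319658 = 10110001111101010110
R = -319658 − 100723 = -420381 = 10011001010111100011
R = NOT 10011001010111100011 = 01100110101000011100 = 420380
R = 420380 + 63310 = 483690 = 01110110000101101010

483690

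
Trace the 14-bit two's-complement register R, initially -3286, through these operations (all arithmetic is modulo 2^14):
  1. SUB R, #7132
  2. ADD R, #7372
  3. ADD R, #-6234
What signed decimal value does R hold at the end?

7104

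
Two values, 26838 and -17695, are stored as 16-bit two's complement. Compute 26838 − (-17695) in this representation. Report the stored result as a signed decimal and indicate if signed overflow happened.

-21003; overflow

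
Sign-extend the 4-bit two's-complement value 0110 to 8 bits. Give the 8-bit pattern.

00000110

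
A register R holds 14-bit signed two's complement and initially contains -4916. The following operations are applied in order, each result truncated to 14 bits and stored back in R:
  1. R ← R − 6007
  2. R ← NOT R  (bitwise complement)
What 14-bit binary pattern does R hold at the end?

10101010101010

Start: R = -4916 = 10110011001100.
R = -4916 − 6007 = -10923; wraps to 5461 = 01010101010101
R = NOT 01010101010101 = 10101010101010 = -5462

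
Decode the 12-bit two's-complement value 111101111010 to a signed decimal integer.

MSB is 1, so the value is negative.
Unsigned reading: 3962. Subtract 2^12 = 4096: 3962 − 4096 = -134.

-134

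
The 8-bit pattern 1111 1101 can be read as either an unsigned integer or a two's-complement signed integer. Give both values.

Unsigned: 11111101 = 253.
Signed: MSB=1 → 253 − 256 = -3.

unsigned = 253, signed = -3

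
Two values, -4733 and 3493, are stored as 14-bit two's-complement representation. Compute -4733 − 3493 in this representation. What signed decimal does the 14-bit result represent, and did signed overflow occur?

8158; overflow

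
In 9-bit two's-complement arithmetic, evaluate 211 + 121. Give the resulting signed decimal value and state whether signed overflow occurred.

-180; overflow

211 → 011010011
121 → 001111001
  011010011
+ 001111001
= 101001100
Result 101001100: MSB = 1 → 332 − 512 = -180.
Both addends are non-negative but the stored result is negative: signed overflow. The true value 211 + 121 = 332 lies outside [-256, 255].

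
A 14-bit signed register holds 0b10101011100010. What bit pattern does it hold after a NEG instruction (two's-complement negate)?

01010100011110

Invert: 01010100011101. Add 1: 01010100011110.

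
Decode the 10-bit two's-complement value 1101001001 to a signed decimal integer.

MSB is 1, so the value is negative.
Invert: 0010110110. Add 1: 0010110111 = 183. So the value is −183.

-183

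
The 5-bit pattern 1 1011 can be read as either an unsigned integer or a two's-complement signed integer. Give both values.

unsigned = 27, signed = -5

Unsigned: 11011 = 27.
Signed: MSB=1 → 27 − 32 = -5.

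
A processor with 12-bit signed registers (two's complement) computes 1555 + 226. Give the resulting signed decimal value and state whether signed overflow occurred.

1781; no overflow

1555 → 011000010011
226 → 000011100010
  011000010011
+ 000011100010
= 011011110101
Result 011011110101: MSB = 0 → value 1781.
Both addends are non-negative and so is the stored result: no signed overflow.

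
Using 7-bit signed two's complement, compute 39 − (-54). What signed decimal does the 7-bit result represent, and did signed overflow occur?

-35; overflow

39 → 0100111
-54 → 1001010
Subtract via negate-and-add: invert 1001010 + 1 = 0110110 (i.e. 54).
  0100111
+ 0110110
= 1011101
Result 1011101: MSB = 1 → 93 − 128 = -35.
Both addends (after negating the subtrahend) are non-negative but the stored result is negative: signed overflow. The true value 39 − (-54) = 93 lies outside [-64, 63].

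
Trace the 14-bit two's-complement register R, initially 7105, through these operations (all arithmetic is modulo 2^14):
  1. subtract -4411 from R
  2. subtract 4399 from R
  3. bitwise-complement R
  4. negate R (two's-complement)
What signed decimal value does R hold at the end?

7118

Start: R = 7105 = 01101111000001.
R = 7105 − (-4411) = 11516; wraps to -4868 = 10110011111100
R = -4868 − 4399 = -9267; wraps to 7117 = 01101111001101
R = NOT 01101111001101 = 10010000110010 = -7118
R = −(-7118) = 7118 = 01101111001110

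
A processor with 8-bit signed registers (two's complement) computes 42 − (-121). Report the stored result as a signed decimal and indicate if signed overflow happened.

-93; overflow

42 → 00101010
-121 → 10000111
Subtract via negate-and-add: invert 10000111 + 1 = 01111001 (i.e. 121).
  00101010
+ 01111001
= 10100011
Result 10100011: MSB = 1 → 163 − 256 = -93.
Both addends (after negating the subtrahend) are non-negative but the stored result is negative: signed overflow. The true value 42 − (-121) = 163 lies outside [-128, 127].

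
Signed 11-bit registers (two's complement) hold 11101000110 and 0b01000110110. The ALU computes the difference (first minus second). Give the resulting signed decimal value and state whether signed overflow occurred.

-752; no overflow

11101000110 = -186 (signed)
0b01000110110 → 01000110110 = 566 (signed)
Subtract via negate-and-add: invert 01000110110 + 1 = 10111001010 (i.e. -566).
  11101000110
+ 10111001010
= 10100010000  (discard carry-out 1)
Result 10100010000: MSB = 1 → 1296 − 2048 = -752.
Both addends (after negating the subtrahend) are negative and so is the stored result: no signed overflow.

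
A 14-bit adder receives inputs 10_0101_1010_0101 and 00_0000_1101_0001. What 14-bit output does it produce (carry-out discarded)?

10011001110110

  10010110100101
+ 00000011010001
= 10011001110110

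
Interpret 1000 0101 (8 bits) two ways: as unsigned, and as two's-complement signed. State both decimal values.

Unsigned: 10000101 = 133.
Signed: MSB=1 → 133 − 256 = -123.

unsigned = 133, signed = -123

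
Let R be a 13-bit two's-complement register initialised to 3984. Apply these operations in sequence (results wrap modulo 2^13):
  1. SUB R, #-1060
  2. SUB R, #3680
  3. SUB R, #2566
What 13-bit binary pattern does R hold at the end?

Start: R = 3984 = 0111110010000.
R = 3984 − (-1060) = 5044; wraps to -3148 = 1001110110100
R = -3148 − 3680 = -6828; wraps to 1364 = 0010101010100
R = 1364 − 2566 = -1202 = 1101101001110

1101101001110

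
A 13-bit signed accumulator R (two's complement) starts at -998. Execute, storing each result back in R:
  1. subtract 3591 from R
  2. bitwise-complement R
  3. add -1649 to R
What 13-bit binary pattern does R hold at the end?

Start: R = -998 = 1110000011010.
R = -998 − 3591 = -4589; wraps to 3603 = 0111000010011
R = NOT 0111000010011 = 1000111101100 = -3604
R = -3604 + (-1649) = -5253; wraps to 2939 = 0101101111011

0101101111011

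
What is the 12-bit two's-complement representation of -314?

|-314| = 314 = 000100111010 in 12 bits.
Invert the bits: 111011000101. Add 1: 111011000110.

111011000110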